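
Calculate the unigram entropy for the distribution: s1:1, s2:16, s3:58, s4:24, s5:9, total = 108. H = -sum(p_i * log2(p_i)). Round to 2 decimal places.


Computing entropy H = -sum(p_i * log2(p_i)):
  s1: p = 1/108 = 0.0093, -p*log2(p) = 0.0625
  s2: p = 16/108 = 0.1481, -p*log2(p) = 0.4081
  s3: p = 58/108 = 0.5370, -p*log2(p) = 0.4817
  s4: p = 24/108 = 0.2222, -p*log2(p) = 0.4822
  s5: p = 9/108 = 0.0833, -p*log2(p) = 0.2987
H = sum of terms = 1.7332
Rounded to 2 decimals: 1.73

1.73


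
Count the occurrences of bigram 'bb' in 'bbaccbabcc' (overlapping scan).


Scanning 'bbaccbabcc' for bigram 'bb':
  Position 0: 'bb' -> MATCH
  Position 1: 'ba' -> no
  Position 2: 'ac' -> no
  Position 3: 'cc' -> no
  Position 4: 'cb' -> no
  Position 5: 'ba' -> no
  Position 6: 'ab' -> no
  Position 7: 'bc' -> no
  Position 8: 'cc' -> no
Total matches: 1

1


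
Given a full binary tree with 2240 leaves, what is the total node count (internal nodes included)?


Leaf nodes (terminals): 2240
Internal nodes = n - 1 = 2240 - 1 = 2239
Total = leaves + internal = 2240 + 2239 = 4479

4479


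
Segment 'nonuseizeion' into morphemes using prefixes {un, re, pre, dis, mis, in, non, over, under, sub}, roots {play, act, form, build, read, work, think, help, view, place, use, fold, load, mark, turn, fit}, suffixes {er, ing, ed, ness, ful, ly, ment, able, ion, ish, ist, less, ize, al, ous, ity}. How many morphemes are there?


Segmenting 'nonuseizeion' against the inventory:
  'non' -> prefix (morpheme 1)
  'use' -> root (morpheme 2)
  'ize' -> suffix (morpheme 3)
  'ion' -> suffix (morpheme 4)
Total morphemes: 4

4


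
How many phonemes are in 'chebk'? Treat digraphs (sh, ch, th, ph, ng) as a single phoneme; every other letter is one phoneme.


Parsing 'chebk' greedily, digraphs first:
  'ch' -> digraph (1 consonant phoneme) (phonemes so far: 1)
  'e' -> vowel phoneme (phonemes so far: 2)
  'b' -> consonant phoneme (phonemes so far: 3)
  'k' -> consonant phoneme (phonemes so far: 4)
Total phonemes: 4

4


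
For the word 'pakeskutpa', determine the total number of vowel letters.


Scanning each character of 'pakeskutpa':
  Position 1: 'p' -> consonant (running count: 0)
  Position 2: 'a' -> vowel (running count: 1)
  Position 3: 'k' -> consonant (running count: 1)
  Position 4: 'e' -> vowel (running count: 2)
  Position 5: 's' -> consonant (running count: 2)
  Position 6: 'k' -> consonant (running count: 2)
  Position 7: 'u' -> vowel (running count: 3)
  Position 8: 't' -> consonant (running count: 3)
  Position 9: 'p' -> consonant (running count: 3)
  Position 10: 'a' -> vowel (running count: 4)
Total vowels: 4

4


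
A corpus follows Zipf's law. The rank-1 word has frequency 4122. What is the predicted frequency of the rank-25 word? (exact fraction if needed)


Zipf's law: freq(rank) = f1 / rank
f1 = 4122, rank = 25
freq = 4122 / 25
GCD(4122, 25) = 1
Simplified: 4122/25

4122/25


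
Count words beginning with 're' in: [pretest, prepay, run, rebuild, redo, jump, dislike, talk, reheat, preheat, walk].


Checking each word for prefix 're':
  'pretest' -> no (count: 0)
  'prepay' -> no (count: 0)
  'run' -> no (count: 0)
  'rebuild' -> YES, starts with 're' (count: 1)
  'redo' -> YES, starts with 're' (count: 2)
  'jump' -> no (count: 2)
  'dislike' -> no (count: 2)
  'talk' -> no (count: 2)
  'reheat' -> YES, starts with 're' (count: 3)
  'preheat' -> no (count: 3)
  'walk' -> no (count: 3)
Total with prefix 're': 3

3


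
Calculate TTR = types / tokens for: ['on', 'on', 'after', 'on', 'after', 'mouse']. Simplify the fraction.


Tokens: 6
Unique types: ('after', 'mouse', 'on') = 3
TTR = 3/6
Simplify: divide both by 3 -> 1/2
TTR = 1/2

1/2


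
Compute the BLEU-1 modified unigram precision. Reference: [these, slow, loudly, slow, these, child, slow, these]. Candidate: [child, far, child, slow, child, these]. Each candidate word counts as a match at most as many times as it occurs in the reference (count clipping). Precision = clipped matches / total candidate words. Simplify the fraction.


Reference word counts: {'child': 1, 'loudly': 1, 'slow': 3, 'these': 3}
Checking each candidate word (with clipping):
  'child' -> in reference (ref count 1, used 1/1) -> match (matches: 1)
  'far' -> not in reference -> no match (matches: 1)
  'child' -> ref count 1 already used up (1/1) -> clipped, no match (matches: 1)
  'slow' -> in reference (ref count 3, used 1/3) -> match (matches: 2)
  'child' -> ref count 1 already used up (1/1) -> clipped, no match (matches: 2)
  'these' -> in reference (ref count 3, used 1/3) -> match (matches: 3)
Clipped matches: 3, Candidate length: 6
Precision = 3/6 = 1/2

1/2


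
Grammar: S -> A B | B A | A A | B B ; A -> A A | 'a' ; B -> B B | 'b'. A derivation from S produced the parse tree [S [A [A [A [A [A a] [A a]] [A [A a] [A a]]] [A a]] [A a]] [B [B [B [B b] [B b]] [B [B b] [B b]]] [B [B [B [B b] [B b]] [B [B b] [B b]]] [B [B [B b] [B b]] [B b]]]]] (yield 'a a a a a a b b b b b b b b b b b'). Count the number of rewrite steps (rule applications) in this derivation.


Every bracketed nonterminal node [X ...] in the tree is produced by exactly one rule application.
Reading the tree off as a leftmost derivation:
  Step 1: S  =>  A B   (applied S -> A B)
  Step 2: A B  =>  A A B   (applied A -> A A)
  Step 3: A A B  =>  A A A B   (applied A -> A A)
  Step 4: A A A B  =>  A A A A B   (applied A -> A A)
  Step 5: A A A A B  =>  A A A A A B   (applied A -> A A)
  Step 6: A A A A A B  =>  a A A A A B   (applied A -> a)
  Step 7: a A A A A B  =>  a a A A A B   (applied A -> a)
  Step 8: a a A A A B  =>  a a A A A A B   (applied A -> A A)
  Step 9: a a A A A A B  =>  a a a A A A B   (applied A -> a)
  Step 10: a a a A A A B  =>  a a a a A A B   (applied A -> a)
  Step 11: a a a a A A B  =>  a a a a a A B   (applied A -> a)
  Step 12: a a a a a A B  =>  a a a a a a B   (applied A -> a)
  Step 13: a a a a a a B  =>  a a a a a a B B   (applied B -> B B)
  Step 14: a a a a a a B B  =>  a a a a a a B B B   (applied B -> B B)
  Step 15: a a a a a a B B B  =>  a a a a a a B B B B   (applied B -> B B)
  Step 16: a a a a a a B B B B  =>  a a a a a a b B B B   (applied B -> b)
  Step 17: a a a a a a b B B B  =>  a a a a a a b b B B   (applied B -> b)
  Step 18: a a a a a a b b B B  =>  a a a a a a b b B B B   (applied B -> B B)
  Step 19: a a a a a a b b B B B  =>  a a a a a a b b b B B   (applied B -> b)
  Step 20: a a a a a a b b b B B  =>  a a a a a a b b b b B   (applied B -> b)
  Step 21: a a a a a a b b b b B  =>  a a a a a a b b b b B B   (applied B -> B B)
  Step 22: a a a a a a b b b b B B  =>  a a a a a a b b b b B B B   (applied B -> B B)
  Step 23: a a a a a a b b b b B B B  =>  a a a a a a b b b b B B B B   (applied B -> B B)
  Step 24: a a a a a a b b b b B B B B  =>  a a a a a a b b b b b B B B   (applied B -> b)
  Step 25: a a a a a a b b b b b B B B  =>  a a a a a a b b b b b b B B   (applied B -> b)
  Step 26: a a a a a a b b b b b b B B  =>  a a a a a a b b b b b b B B B   (applied B -> B B)
  Step 27: a a a a a a b b b b b b B B B  =>  a a a a a a b b b b b b b B B   (applied B -> b)
  Step 28: a a a a a a b b b b b b b B B  =>  a a a a a a b b b b b b b b B   (applied B -> b)
  Step 29: a a a a a a b b b b b b b b B  =>  a a a a a a b b b b b b b b B B   (applied B -> B B)
  Step 30: a a a a a a b b b b b b b b B B  =>  a a a a a a b b b b b b b b B B B   (applied B -> B B)
  Step 31: a a a a a a b b b b b b b b B B B  =>  a a a a a a b b b b b b b b b B B   (applied B -> b)
  Step 32: a a a a a a b b b b b b b b b B B  =>  a a a a a a b b b b b b b b b b B   (applied B -> b)
  Step 33: a a a a a a b b b b b b b b b b B  =>  a a a a a a b b b b b b b b b b b   (applied B -> b)
Final yield: a a a a a a b b b b b b b b b b b
Total rewrite steps: 33

33


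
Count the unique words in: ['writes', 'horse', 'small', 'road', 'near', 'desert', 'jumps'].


Listing all tokens and tracking unique types:
  Token 1: 'writes' -> NEW (unique so far: 1)
  Token 2: 'horse' -> NEW (unique so far: 2)
  Token 3: 'small' -> NEW (unique so far: 3)
  Token 4: 'road' -> NEW (unique so far: 4)
  Token 5: 'near' -> NEW (unique so far: 5)
  Token 6: 'desert' -> NEW (unique so far: 6)
  Token 7: 'jumps' -> NEW (unique so far: 7)
Unique types: ('desert', 'horse', 'jumps', 'near', 'road', 'small', 'writes')
Vocabulary size: 7

7


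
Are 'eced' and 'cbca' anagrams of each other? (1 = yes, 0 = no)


Sort characters of 'eced': 'cdee'
Sort characters of 'cbca': 'abcc'
Sorted forms differ -> they are NOT anagrams
Result: 0

0


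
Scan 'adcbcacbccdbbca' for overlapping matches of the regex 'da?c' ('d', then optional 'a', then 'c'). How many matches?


Pattern: da?c means 'd', then optional 'a', then 'c'.
Scanning 'adcbcacbccdbbca' position-by-position:
  Pos 0: window 'adc' -> no
  Pos 1: window 'dcb' -> MATCH
  Pos 2: window 'cbc' -> no
  Pos 3: window 'bca' -> no
  Pos 4: window 'cac' -> no
  Pos 5: window 'acb' -> no
  Pos 6: window 'cbc' -> no
  Pos 7: window 'bcc' -> no
  Pos 8: window 'ccd' -> no
  Pos 9: window 'cdb' -> no
  Pos 10: window 'dbb' -> no
  Pos 11: window 'bbc' -> no
  Pos 12: window 'bca' -> no
  Pos 13: window 'ca' -> no
  Pos 14: window 'a' -> no
Total matches: 1

1


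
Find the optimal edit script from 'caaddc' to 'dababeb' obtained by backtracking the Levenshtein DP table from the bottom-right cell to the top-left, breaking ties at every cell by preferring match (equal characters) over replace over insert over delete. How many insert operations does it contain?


Edit distance = 5. Backtracking from cell (6, 7) with preference match > replace > insert > delete,
then listing the resulting alignment 'caaddc' -> 'dababeb' left to right:
  Step 1: replace c->d
  Step 2: keep 'a'
  Step 3: insert 'b' [insertion #1]
  Step 4: keep 'a'
  Step 5: replace d->b
  Step 6: replace d->e
  Step 7: replace c->b
Total insertions: 1

1


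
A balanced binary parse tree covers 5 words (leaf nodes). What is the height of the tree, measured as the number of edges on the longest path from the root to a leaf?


In a balanced binary tree with n leaves the deepest leaf is ceil(log2(n)) edges below the root.
log2(5) = 2.3219
ceil(2.3219) = 3
height (edges) = 3

3


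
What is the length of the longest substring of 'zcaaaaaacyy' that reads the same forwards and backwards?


Scanning 'zcaaaaaacyy' for palindromic substrings.
Substring at positions 1-8: 'caaaaaac'.
Check: reverse('caaaaaac') = 'caaaaaac' -> palindrome confirmed.
Neighbouring characters ('z' / 'y') break symmetry, so it cannot extend further.
No longer palindromic substring exists; longest length = 8

8


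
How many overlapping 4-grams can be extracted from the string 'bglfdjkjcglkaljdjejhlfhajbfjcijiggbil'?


String 'bglfdjkjcglkaljdjejhlfhajbfjcijiggbil' has length L = 37.
Number of overlapping n-grams = L - n + 1
Substituting: 37 - 4 + 1 = 34

34


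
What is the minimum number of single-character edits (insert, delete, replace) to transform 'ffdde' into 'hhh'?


Building DP table for s1='ffdde' (len 5) and s2='hhh' (len 3):
       h  h  h
    0  1  2  3
  f 1  1  2  3
  f 2  2  2  3
  d 3  3  3  3
  d 4  4  4  4
  e 5  5  5  5
Edit distance = dp[5][3] = 5

5


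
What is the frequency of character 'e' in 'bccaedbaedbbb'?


Scanning 'bccaedbaedbbb' for 'e':
  Position 4: 'e' -> MATCH (count: 1)
  Position 8: 'e' -> MATCH (count: 2)
Total occurrences of 'e': 2

2


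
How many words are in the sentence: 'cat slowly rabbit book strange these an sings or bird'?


Counting words by splitting on spaces:
  Word 1: 'cat'
  Word 2: 'slowly'
  Word 3: 'rabbit'
  Word 4: 'book'
  Word 5: 'strange'
  Word 6: 'these'
  Word 7: 'an'
  Word 8: 'sings'
  Word 9: 'or'
  Word 10: 'bird'
Total words: 10

10


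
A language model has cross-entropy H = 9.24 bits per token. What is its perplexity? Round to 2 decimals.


Perplexity formula: PP = 2^H
H = 9.24
PP = 2^9.24
Decompose: 2^9.24 = 2^9 * 2^0.24
2^9 = 512, 2^0.24 ~ 1.1809927
PP ~ 512 * 1.1809927 = 604.6682624
Rounded to 2 decimals: 604.67

604.67


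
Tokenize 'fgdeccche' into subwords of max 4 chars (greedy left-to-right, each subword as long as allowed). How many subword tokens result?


'fgdeccche' has 9 characters.
Chunking with max size 4:
  Chunk 1: 'fgde' (positions 0-3)
  Chunk 2: 'ccch' (positions 4-7)
  Chunk 3: 'e' (positions 8-8)
Total chunks: ceil(9 / 4) = 3

3


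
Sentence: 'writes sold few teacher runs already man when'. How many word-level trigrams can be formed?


Word trigrams from [8] words:
  Trigram 1: (writes sold few)
  Trigram 2: (sold few teacher)
  Trigram 3: (few teacher runs)
  Trigram 4: (teacher runs already)
  Trigram 5: (runs already man)
  Trigram 6: (already man when)
Total word trigrams: 8 - 2 = 6

6


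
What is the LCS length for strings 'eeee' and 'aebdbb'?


DP table for LCS of 'eeee' and 'aebdbb':
       a  e  b  d  b  b
    0  0  0  0  0  0  0
  e 0  0  1  1  1  1  1
  e 0  0  1  1  1  1  1
  e 0  0  1  1  1  1  1
  e 0  0  1  1  1  1  1
LCS: 'e'
LCS length = 1

1


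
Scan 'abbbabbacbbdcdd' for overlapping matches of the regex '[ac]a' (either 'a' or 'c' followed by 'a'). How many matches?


Pattern: [ac]a means either 'a' or 'c' followed by 'a'.
Scanning 'abbbabbacbbdcdd' position-by-position:
  Pos 0: window 'ab' -> no
  Pos 1: window 'bb' -> no
  Pos 2: window 'bb' -> no
  Pos 3: window 'ba' -> no
  Pos 4: window 'ab' -> no
  Pos 5: window 'bb' -> no
  Pos 6: window 'ba' -> no
  Pos 7: window 'ac' -> no
  Pos 8: window 'cb' -> no
  Pos 9: window 'bb' -> no
  Pos 10: window 'bd' -> no
  Pos 11: window 'dc' -> no
  Pos 12: window 'cd' -> no
  Pos 13: window 'dd' -> no
  Pos 14: window 'd' -> no
Total matches: 0

0


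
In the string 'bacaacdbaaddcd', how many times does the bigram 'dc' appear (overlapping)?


Scanning 'bacaacdbaaddcd' for bigram 'dc':
  Position 0: 'ba' -> no
  Position 1: 'ac' -> no
  Position 2: 'ca' -> no
  Position 3: 'aa' -> no
  Position 4: 'ac' -> no
  Position 5: 'cd' -> no
  Position 6: 'db' -> no
  Position 7: 'ba' -> no
  Position 8: 'aa' -> no
  Position 9: 'ad' -> no
  Position 10: 'dd' -> no
  Position 11: 'dc' -> MATCH
  Position 12: 'cd' -> no
Total matches: 1

1


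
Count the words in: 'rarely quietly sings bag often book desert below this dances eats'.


Counting words by splitting on spaces:
  Word 1: 'rarely'
  Word 2: 'quietly'
  Word 3: 'sings'
  Word 4: 'bag'
  Word 5: 'often'
  Word 6: 'book'
  Word 7: 'desert'
  Word 8: 'below'
  Word 9: 'this'
  Word 10: 'dances'
  Word 11: 'eats'
Total words: 11

11


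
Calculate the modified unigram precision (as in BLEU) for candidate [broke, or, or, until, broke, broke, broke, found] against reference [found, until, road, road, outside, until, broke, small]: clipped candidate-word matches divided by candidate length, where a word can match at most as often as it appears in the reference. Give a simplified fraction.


Reference word counts: {'broke': 1, 'found': 1, 'outside': 1, 'road': 2, 'small': 1, 'until': 2}
Checking each candidate word (with clipping):
  'broke' -> in reference (ref count 1, used 1/1) -> match (matches: 1)
  'or' -> not in reference -> no match (matches: 1)
  'or' -> not in reference -> no match (matches: 1)
  'until' -> in reference (ref count 2, used 1/2) -> match (matches: 2)
  'broke' -> ref count 1 already used up (1/1) -> clipped, no match (matches: 2)
  'broke' -> ref count 1 already used up (1/1) -> clipped, no match (matches: 2)
  'broke' -> ref count 1 already used up (1/1) -> clipped, no match (matches: 2)
  'found' -> in reference (ref count 1, used 1/1) -> match (matches: 3)
Clipped matches: 3, Candidate length: 8
Precision = 3/8

3/8


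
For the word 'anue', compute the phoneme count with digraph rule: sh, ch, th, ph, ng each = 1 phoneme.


Parsing 'anue' greedily, digraphs first:
  'a' -> vowel phoneme (phonemes so far: 1)
  'n' -> consonant phoneme (phonemes so far: 2)
  'u' -> vowel phoneme (phonemes so far: 3)
  'e' -> vowel phoneme (phonemes so far: 4)
Total phonemes: 4

4


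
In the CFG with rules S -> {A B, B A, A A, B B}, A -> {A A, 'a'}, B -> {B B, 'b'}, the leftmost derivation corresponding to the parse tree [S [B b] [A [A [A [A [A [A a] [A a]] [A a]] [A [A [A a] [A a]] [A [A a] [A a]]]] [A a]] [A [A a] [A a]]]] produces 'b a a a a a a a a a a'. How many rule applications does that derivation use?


Every bracketed nonterminal node [X ...] in the tree is produced by exactly one rule application.
Reading the tree off as a leftmost derivation:
  Step 1: S  =>  B A   (applied S -> B A)
  Step 2: B A  =>  b A   (applied B -> b)
  Step 3: b A  =>  b A A   (applied A -> A A)
  Step 4: b A A  =>  b A A A   (applied A -> A A)
  Step 5: b A A A  =>  b A A A A   (applied A -> A A)
  Step 6: b A A A A  =>  b A A A A A   (applied A -> A A)
  Step 7: b A A A A A  =>  b A A A A A A   (applied A -> A A)
  Step 8: b A A A A A A  =>  b a A A A A A   (applied A -> a)
  Step 9: b a A A A A A  =>  b a a A A A A   (applied A -> a)
  Step 10: b a a A A A A  =>  b a a a A A A   (applied A -> a)
  Step 11: b a a a A A A  =>  b a a a A A A A   (applied A -> A A)
  Step 12: b a a a A A A A  =>  b a a a A A A A A   (applied A -> A A)
  Step 13: b a a a A A A A A  =>  b a a a a A A A A   (applied A -> a)
  Step 14: b a a a a A A A A  =>  b a a a a a A A A   (applied A -> a)
  Step 15: b a a a a a A A A  =>  b a a a a a A A A A   (applied A -> A A)
  Step 16: b a a a a a A A A A  =>  b a a a a a a A A A   (applied A -> a)
  Step 17: b a a a a a a A A A  =>  b a a a a a a a A A   (applied A -> a)
  Step 18: b a a a a a a a A A  =>  b a a a a a a a a A   (applied A -> a)
  Step 19: b a a a a a a a a A  =>  b a a a a a a a a A A   (applied A -> A A)
  Step 20: b a a a a a a a a A A  =>  b a a a a a a a a a A   (applied A -> a)
  Step 21: b a a a a a a a a a A  =>  b a a a a a a a a a a   (applied A -> a)
Final yield: b a a a a a a a a a a
Total rewrite steps: 21

21


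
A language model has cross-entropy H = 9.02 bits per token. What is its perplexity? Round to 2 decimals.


Perplexity formula: PP = 2^H
H = 9.02
PP = 2^9.02
Decompose: 2^9.02 = 2^9 * 2^0.02
2^9 = 512, 2^0.02 ~ 1.0139595
PP ~ 512 * 1.0139595 = 519.1472640
Rounded to 2 decimals: 519.15

519.15


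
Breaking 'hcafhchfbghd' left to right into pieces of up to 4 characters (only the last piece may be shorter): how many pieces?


'hcafhchfbghd' has 12 characters.
Chunking with max size 4:
  Chunk 1: 'hcaf' (positions 0-3)
  Chunk 2: 'hchf' (positions 4-7)
  Chunk 3: 'bghd' (positions 8-11)
Total chunks: ceil(12 / 4) = 3

3


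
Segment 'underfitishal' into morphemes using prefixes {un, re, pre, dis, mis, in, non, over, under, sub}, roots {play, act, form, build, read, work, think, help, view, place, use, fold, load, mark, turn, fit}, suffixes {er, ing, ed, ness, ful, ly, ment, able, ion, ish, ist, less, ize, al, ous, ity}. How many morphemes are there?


Segmenting 'underfitishal' against the inventory:
  'under' -> prefix (morpheme 1)
  'fit' -> root (morpheme 2)
  'ish' -> suffix (morpheme 3)
  'al' -> suffix (morpheme 4)
Total morphemes: 4

4


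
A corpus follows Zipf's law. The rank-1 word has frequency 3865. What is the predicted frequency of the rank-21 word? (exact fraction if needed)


Zipf's law: freq(rank) = f1 / rank
f1 = 3865, rank = 21
freq = 3865 / 21
GCD(3865, 21) = 1
Simplified: 3865/21

3865/21


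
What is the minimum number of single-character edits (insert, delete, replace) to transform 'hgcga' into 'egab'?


Building DP table for s1='hgcga' (len 5) and s2='egab' (len 4):
       e  g  a  b
    0  1  2  3  4
  h 1  1  2  3  4
  g 2  2  1  2  3
  c 3  3  2  2  3
  g 4  4  3  3  3
  a 5  5  4  3  4
Edit distance = dp[5][4] = 4

4


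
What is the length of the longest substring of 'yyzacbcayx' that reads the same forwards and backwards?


Scanning 'yyzacbcayx' for palindromic substrings.
Substring at positions 3-7: 'acbca'.
Check: reverse('acbca') = 'acbca' -> palindrome confirmed.
Neighbouring characters ('z' / 'y') break symmetry, so it cannot extend further.
No longer palindromic substring exists; longest length = 5

5


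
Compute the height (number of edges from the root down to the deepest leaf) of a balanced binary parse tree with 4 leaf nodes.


In a balanced binary tree with n leaves the deepest leaf is ceil(log2(n)) edges below the root.
log2(4) = 2.0000
ceil(2.0000) = 2
height (edges) = 2

2


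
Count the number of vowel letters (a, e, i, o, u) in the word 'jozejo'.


Scanning each character of 'jozejo':
  Position 1: 'j' -> consonant (running count: 0)
  Position 2: 'o' -> vowel (running count: 1)
  Position 3: 'z' -> consonant (running count: 1)
  Position 4: 'e' -> vowel (running count: 2)
  Position 5: 'j' -> consonant (running count: 2)
  Position 6: 'o' -> vowel (running count: 3)
Total vowels: 3

3


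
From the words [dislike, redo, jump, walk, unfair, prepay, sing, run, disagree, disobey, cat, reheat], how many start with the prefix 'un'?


Checking each word for prefix 'un':
  'dislike' -> no (count: 0)
  'redo' -> no (count: 0)
  'jump' -> no (count: 0)
  'walk' -> no (count: 0)
  'unfair' -> YES, starts with 'un' (count: 1)
  'prepay' -> no (count: 1)
  'sing' -> no (count: 1)
  'run' -> no (count: 1)
  'disagree' -> no (count: 1)
  'disobey' -> no (count: 1)
  'cat' -> no (count: 1)
  'reheat' -> no (count: 1)
Total with prefix 'un': 1

1


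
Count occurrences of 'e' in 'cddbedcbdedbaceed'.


Scanning 'cddbedcbdedbaceed' for 'e':
  Position 4: 'e' -> MATCH (count: 1)
  Position 9: 'e' -> MATCH (count: 2)
  Position 14: 'e' -> MATCH (count: 3)
  Position 15: 'e' -> MATCH (count: 4)
Total occurrences of 'e': 4

4


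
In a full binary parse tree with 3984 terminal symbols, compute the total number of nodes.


Leaf nodes (terminals): 3984
Internal nodes = n - 1 = 3984 - 1 = 3983
Total = leaves + internal = 3984 + 3983 = 7967

7967


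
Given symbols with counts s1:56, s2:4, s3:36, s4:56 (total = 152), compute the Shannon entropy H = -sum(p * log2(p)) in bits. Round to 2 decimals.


Computing entropy H = -sum(p_i * log2(p_i)):
  s1: p = 56/152 = 0.3684, -p*log2(p) = 0.5307
  s2: p = 4/152 = 0.0263, -p*log2(p) = 0.1381
  s3: p = 36/152 = 0.2368, -p*log2(p) = 0.4922
  s4: p = 56/152 = 0.3684, -p*log2(p) = 0.5307
H = sum of terms = 1.6917
Rounded to 2 decimals: 1.69

1.69


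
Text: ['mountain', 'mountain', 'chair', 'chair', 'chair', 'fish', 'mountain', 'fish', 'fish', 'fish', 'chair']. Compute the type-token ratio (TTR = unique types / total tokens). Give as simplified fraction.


Tokens: 11
Unique types: ('chair', 'fish', 'mountain') = 3
TTR = 3/11
Already in lowest terms.

3/11


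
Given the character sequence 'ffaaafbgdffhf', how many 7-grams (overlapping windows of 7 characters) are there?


String 'ffaaafbgdffhf' has length L = 13.
Number of overlapping n-grams = L - n + 1
Substituting: 13 - 7 + 1 = 7

7


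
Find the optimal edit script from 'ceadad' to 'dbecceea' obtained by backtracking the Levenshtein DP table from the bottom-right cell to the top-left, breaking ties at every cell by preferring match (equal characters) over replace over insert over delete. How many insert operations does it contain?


Edit distance = 7. Backtracking from cell (6, 8) with preference match > replace > insert > delete,
then listing the resulting alignment 'ceadad' -> 'dbecceea' left to right:
  Step 1: insert 'd' [insertion #1]
  Step 2: replace c->b
  Step 3: keep 'e'
  Step 4: insert 'c' [insertion #2]
  Step 5: replace a->c
  Step 6: replace d->e
  Step 7: replace a->e
  Step 8: replace d->a
Total insertions: 2

2


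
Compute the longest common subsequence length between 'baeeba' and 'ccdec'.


DP table for LCS of 'baeeba' and 'ccdec':
       c  c  d  e  c
    0  0  0  0  0  0
  b 0  0  0  0  0  0
  a 0  0  0  0  0  0
  e 0  0  0  0  1  1
  e 0  0  0  0  1  1
  b 0  0  0  0  1  1
  a 0  0  0  0  1  1
LCS: 'e'
LCS length = 1

1


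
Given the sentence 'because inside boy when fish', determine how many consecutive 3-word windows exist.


Word trigrams from [5] words:
  Trigram 1: (because inside boy)
  Trigram 2: (inside boy when)
  Trigram 3: (boy when fish)
Total word trigrams: 5 - 2 = 3

3


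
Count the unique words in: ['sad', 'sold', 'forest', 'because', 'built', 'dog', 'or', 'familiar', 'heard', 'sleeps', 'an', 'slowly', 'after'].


Listing all tokens and tracking unique types:
  Token 1: 'sad' -> NEW (unique so far: 1)
  Token 2: 'sold' -> NEW (unique so far: 2)
  Token 3: 'forest' -> NEW (unique so far: 3)
  Token 4: 'because' -> NEW (unique so far: 4)
  Token 5: 'built' -> NEW (unique so far: 5)
  Token 6: 'dog' -> NEW (unique so far: 6)
  Token 7: 'or' -> NEW (unique so far: 7)
  Token 8: 'familiar' -> NEW (unique so far: 8)
  Token 9: 'heard' -> NEW (unique so far: 9)
  Token 10: 'sleeps' -> NEW (unique so far: 10)
  Token 11: 'an' -> NEW (unique so far: 11)
  Token 12: 'slowly' -> NEW (unique so far: 12)
  Token 13: 'after' -> NEW (unique so far: 13)
Unique types: ('after', 'an', 'because', 'built', 'dog', 'familiar', 'forest', 'heard', 'or', 'sad', 'sleeps', 'slowly', 'sold')
Vocabulary size: 13

13


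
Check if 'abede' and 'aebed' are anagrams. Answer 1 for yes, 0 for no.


Sort characters of 'abede': 'abdee'
Sort characters of 'aebed': 'abdee'
Sorted forms match -> they ARE anagrams
Result: 1

1


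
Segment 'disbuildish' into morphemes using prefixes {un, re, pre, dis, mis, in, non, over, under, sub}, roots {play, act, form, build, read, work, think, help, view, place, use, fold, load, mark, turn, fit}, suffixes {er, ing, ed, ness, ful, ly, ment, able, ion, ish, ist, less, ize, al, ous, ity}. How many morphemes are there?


Segmenting 'disbuildish' against the inventory:
  'dis' -> prefix (morpheme 1)
  'build' -> root (morpheme 2)
  'ish' -> suffix (morpheme 3)
Total morphemes: 3

3


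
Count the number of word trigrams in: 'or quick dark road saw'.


Word trigrams from [5] words:
  Trigram 1: (or quick dark)
  Trigram 2: (quick dark road)
  Trigram 3: (dark road saw)
Total word trigrams: 5 - 2 = 3

3


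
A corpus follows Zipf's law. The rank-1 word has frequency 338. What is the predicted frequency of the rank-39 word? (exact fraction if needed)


Zipf's law: freq(rank) = f1 / rank
f1 = 338, rank = 39
freq = 338 / 39
GCD(338, 39) = 13
Simplified: 26/3

26/3


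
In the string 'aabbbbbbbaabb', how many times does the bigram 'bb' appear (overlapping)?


Scanning 'aabbbbbbbaabb' for bigram 'bb':
  Position 0: 'aa' -> no
  Position 1: 'ab' -> no
  Position 2: 'bb' -> MATCH
  Position 3: 'bb' -> MATCH
  Position 4: 'bb' -> MATCH
  Position 5: 'bb' -> MATCH
  Position 6: 'bb' -> MATCH
  Position 7: 'bb' -> MATCH
  Position 8: 'ba' -> no
  Position 9: 'aa' -> no
  Position 10: 'ab' -> no
  Position 11: 'bb' -> MATCH
Total matches: 7

7


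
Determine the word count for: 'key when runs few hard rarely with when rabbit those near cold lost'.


Counting words by splitting on spaces:
  Word 1: 'key'
  Word 2: 'when'
  Word 3: 'runs'
  Word 4: 'few'
  Word 5: 'hard'
  Word 6: 'rarely'
  Word 7: 'with'
  Word 8: 'when'
  Word 9: 'rabbit'
  Word 10: 'those'
  Word 11: 'near'
  Word 12: 'cold'
  Word 13: 'lost'
Total words: 13

13


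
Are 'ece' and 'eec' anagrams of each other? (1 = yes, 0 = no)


Sort characters of 'ece': 'cee'
Sort characters of 'eec': 'cee'
Sorted forms match -> they ARE anagrams
Result: 1

1


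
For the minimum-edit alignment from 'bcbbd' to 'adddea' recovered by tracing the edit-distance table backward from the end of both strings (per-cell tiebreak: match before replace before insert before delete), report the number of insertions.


Edit distance = 6. Backtracking from cell (5, 6) with preference match > replace > insert > delete,
then listing the resulting alignment 'bcbbd' -> 'adddea' left to right:
  Step 1: insert 'a' [insertion #1]
  Step 2: replace b->d
  Step 3: replace c->d
  Step 4: replace b->d
  Step 5: replace b->e
  Step 6: replace d->a
Total insertions: 1

1


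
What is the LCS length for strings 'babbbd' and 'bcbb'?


DP table for LCS of 'babbbd' and 'bcbb':
       b  c  b  b
    0  0  0  0  0
  b 0  1  1  1  1
  a 0  1  1  1  1
  b 0  1  1  2  2
  b 0  1  1  2  3
  b 0  1  1  2  3
  d 0  1  1  2  3
LCS: 'bbb'
LCS length = 3

3


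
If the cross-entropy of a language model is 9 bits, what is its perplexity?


Perplexity formula: PP = 2^H
H = 9
PP = 2^9
PP = 2^9 = 512

512


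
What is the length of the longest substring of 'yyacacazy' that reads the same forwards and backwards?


Scanning 'yyacacazy' for palindromic substrings.
Substring at positions 2-6: 'acaca'.
Check: reverse('acaca') = 'acaca' -> palindrome confirmed.
Neighbouring characters ('y' / 'z') break symmetry, so it cannot extend further.
No longer palindromic substring exists; longest length = 5

5


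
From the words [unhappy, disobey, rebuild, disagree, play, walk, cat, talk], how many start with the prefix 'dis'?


Checking each word for prefix 'dis':
  'unhappy' -> no (count: 0)
  'disobey' -> YES, starts with 'dis' (count: 1)
  'rebuild' -> no (count: 1)
  'disagree' -> YES, starts with 'dis' (count: 2)
  'play' -> no (count: 2)
  'walk' -> no (count: 2)
  'cat' -> no (count: 2)
  'talk' -> no (count: 2)
Total with prefix 'dis': 2

2


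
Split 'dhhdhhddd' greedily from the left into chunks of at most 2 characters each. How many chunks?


'dhhdhhddd' has 9 characters.
Chunking with max size 2:
  Chunk 1: 'dh' (positions 0-1)
  Chunk 2: 'hd' (positions 2-3)
  Chunk 3: 'hh' (positions 4-5)
  Chunk 4: 'dd' (positions 6-7)
  Chunk 5: 'd' (positions 8-8)
Total chunks: ceil(9 / 2) = 5

5


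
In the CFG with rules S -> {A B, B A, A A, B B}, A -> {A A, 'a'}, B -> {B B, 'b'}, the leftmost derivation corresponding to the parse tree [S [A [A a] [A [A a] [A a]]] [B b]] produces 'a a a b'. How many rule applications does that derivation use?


Every bracketed nonterminal node [X ...] in the tree is produced by exactly one rule application.
Reading the tree off as a leftmost derivation:
  Step 1: S  =>  A B   (applied S -> A B)
  Step 2: A B  =>  A A B   (applied A -> A A)
  Step 3: A A B  =>  a A B   (applied A -> a)
  Step 4: a A B  =>  a A A B   (applied A -> A A)
  Step 5: a A A B  =>  a a A B   (applied A -> a)
  Step 6: a a A B  =>  a a a B   (applied A -> a)
  Step 7: a a a B  =>  a a a b   (applied B -> b)
Final yield: a a a b
Total rewrite steps: 7

7


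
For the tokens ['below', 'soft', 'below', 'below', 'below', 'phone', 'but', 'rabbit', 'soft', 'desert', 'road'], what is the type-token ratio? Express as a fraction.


Tokens: 11
Unique types: ('below', 'but', 'desert', 'phone', 'rabbit', 'road', 'soft') = 7
TTR = 7/11
Already in lowest terms.

7/11


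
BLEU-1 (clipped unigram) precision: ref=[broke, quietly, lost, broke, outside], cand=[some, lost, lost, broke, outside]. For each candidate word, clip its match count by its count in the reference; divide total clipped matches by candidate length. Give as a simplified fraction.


Reference word counts: {'broke': 2, 'lost': 1, 'outside': 1, 'quietly': 1}
Checking each candidate word (with clipping):
  'some' -> not in reference -> no match (matches: 0)
  'lost' -> in reference (ref count 1, used 1/1) -> match (matches: 1)
  'lost' -> ref count 1 already used up (1/1) -> clipped, no match (matches: 1)
  'broke' -> in reference (ref count 2, used 1/2) -> match (matches: 2)
  'outside' -> in reference (ref count 1, used 1/1) -> match (matches: 3)
Clipped matches: 3, Candidate length: 5
Precision = 3/5

3/5


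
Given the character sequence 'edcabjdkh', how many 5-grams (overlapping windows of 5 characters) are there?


String 'edcabjdkh' has length L = 9.
Number of overlapping n-grams = L - n + 1
Substituting: 9 - 5 + 1 = 5

5


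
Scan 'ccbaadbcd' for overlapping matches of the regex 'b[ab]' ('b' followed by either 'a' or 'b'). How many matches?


Pattern: b[ab] means 'b' followed by either 'a' or 'b'.
Scanning 'ccbaadbcd' position-by-position:
  Pos 0: window 'cc' -> no
  Pos 1: window 'cb' -> no
  Pos 2: window 'ba' -> MATCH
  Pos 3: window 'aa' -> no
  Pos 4: window 'ad' -> no
  Pos 5: window 'db' -> no
  Pos 6: window 'bc' -> no
  Pos 7: window 'cd' -> no
  Pos 8: window 'd' -> no
Total matches: 1

1


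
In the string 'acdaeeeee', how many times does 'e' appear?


Scanning 'acdaeeeee' for 'e':
  Position 4: 'e' -> MATCH (count: 1)
  Position 5: 'e' -> MATCH (count: 2)
  Position 6: 'e' -> MATCH (count: 3)
  Position 7: 'e' -> MATCH (count: 4)
  Position 8: 'e' -> MATCH (count: 5)
Total occurrences of 'e': 5

5


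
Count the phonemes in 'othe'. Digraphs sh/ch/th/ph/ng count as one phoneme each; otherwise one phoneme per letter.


Parsing 'othe' greedily, digraphs first:
  'o' -> vowel phoneme (phonemes so far: 1)
  'th' -> digraph (1 consonant phoneme) (phonemes so far: 2)
  'e' -> vowel phoneme (phonemes so far: 3)
Total phonemes: 3

3


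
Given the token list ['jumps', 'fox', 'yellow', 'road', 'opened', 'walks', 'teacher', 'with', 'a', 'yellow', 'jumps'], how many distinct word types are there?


Listing all tokens and tracking unique types:
  Token 1: 'jumps' -> NEW (unique so far: 1)
  Token 2: 'fox' -> NEW (unique so far: 2)
  Token 3: 'yellow' -> NEW (unique so far: 3)
  Token 4: 'road' -> NEW (unique so far: 4)
  Token 5: 'opened' -> NEW (unique so far: 5)
  Token 6: 'walks' -> NEW (unique so far: 6)
  Token 7: 'teacher' -> NEW (unique so far: 7)
  Token 8: 'with' -> NEW (unique so far: 8)
  Token 9: 'a' -> NEW (unique so far: 9)
  Token 10: 'yellow' -> duplicate (unique so far: 9)
  Token 11: 'jumps' -> duplicate (unique so far: 9)
Unique types: ('a', 'fox', 'jumps', 'opened', 'road', 'teacher', 'walks', 'with', 'yellow')
Vocabulary size: 9

9


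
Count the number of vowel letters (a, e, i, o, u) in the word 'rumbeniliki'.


Scanning each character of 'rumbeniliki':
  Position 1: 'r' -> consonant (running count: 0)
  Position 2: 'u' -> vowel (running count: 1)
  Position 3: 'm' -> consonant (running count: 1)
  Position 4: 'b' -> consonant (running count: 1)
  Position 5: 'e' -> vowel (running count: 2)
  Position 6: 'n' -> consonant (running count: 2)
  Position 7: 'i' -> vowel (running count: 3)
  Position 8: 'l' -> consonant (running count: 3)
  Position 9: 'i' -> vowel (running count: 4)
  Position 10: 'k' -> consonant (running count: 4)
  Position 11: 'i' -> vowel (running count: 5)
Total vowels: 5

5


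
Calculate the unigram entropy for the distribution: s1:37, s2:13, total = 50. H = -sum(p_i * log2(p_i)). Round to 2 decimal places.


Computing entropy H = -sum(p_i * log2(p_i)):
  s1: p = 37/50 = 0.7400, -p*log2(p) = 0.3215
  s2: p = 13/50 = 0.2600, -p*log2(p) = 0.5053
H = sum of terms = 0.8268
Rounded to 2 decimals: 0.83

0.83


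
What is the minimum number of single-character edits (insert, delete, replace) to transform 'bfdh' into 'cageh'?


Building DP table for s1='bfdh' (len 4) and s2='cageh' (len 5):
       c  a  g  e  h
    0  1  2  3  4  5
  b 1  1  2  3  4  5
  f 2  2  2  3  4  5
  d 3  3  3  3  4  5
  h 4  4  4  4  4  4
Edit distance = dp[4][5] = 4

4


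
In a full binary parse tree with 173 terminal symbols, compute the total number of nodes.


Leaf nodes (terminals): 173
Internal nodes = n - 1 = 173 - 1 = 172
Total = leaves + internal = 173 + 172 = 345

345


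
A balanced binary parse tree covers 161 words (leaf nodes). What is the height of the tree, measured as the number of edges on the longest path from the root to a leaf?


In a balanced binary tree with n leaves the deepest leaf is ceil(log2(n)) edges below the root.
log2(161) = 7.3309
ceil(7.3309) = 8
height (edges) = 8

8


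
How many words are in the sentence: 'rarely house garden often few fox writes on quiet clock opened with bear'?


Counting words by splitting on spaces:
  Word 1: 'rarely'
  Word 2: 'house'
  Word 3: 'garden'
  Word 4: 'often'
  Word 5: 'few'
  Word 6: 'fox'
  Word 7: 'writes'
  Word 8: 'on'
  Word 9: 'quiet'
  Word 10: 'clock'
  Word 11: 'opened'
  Word 12: 'with'
  Word 13: 'bear'
Total words: 13

13


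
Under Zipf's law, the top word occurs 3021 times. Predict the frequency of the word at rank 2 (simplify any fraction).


Zipf's law: freq(rank) = f1 / rank
f1 = 3021, rank = 2
freq = 3021 / 2
GCD(3021, 2) = 1
Simplified: 3021/2

3021/2


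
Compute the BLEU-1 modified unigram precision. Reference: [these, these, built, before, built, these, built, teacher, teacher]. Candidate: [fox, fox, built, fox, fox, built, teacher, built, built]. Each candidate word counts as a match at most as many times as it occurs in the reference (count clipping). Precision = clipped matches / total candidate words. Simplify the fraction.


Reference word counts: {'before': 1, 'built': 3, 'teacher': 2, 'these': 3}
Checking each candidate word (with clipping):
  'fox' -> not in reference -> no match (matches: 0)
  'fox' -> not in reference -> no match (matches: 0)
  'built' -> in reference (ref count 3, used 1/3) -> match (matches: 1)
  'fox' -> not in reference -> no match (matches: 1)
  'fox' -> not in reference -> no match (matches: 1)
  'built' -> in reference (ref count 3, used 2/3) -> match (matches: 2)
  'teacher' -> in reference (ref count 2, used 1/2) -> match (matches: 3)
  'built' -> in reference (ref count 3, used 3/3) -> match (matches: 4)
  'built' -> ref count 3 already used up (3/3) -> clipped, no match (matches: 4)
Clipped matches: 4, Candidate length: 9
Precision = 4/9

4/9


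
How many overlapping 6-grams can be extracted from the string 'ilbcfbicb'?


String 'ilbcfbicb' has length L = 9.
Number of overlapping n-grams = L - n + 1
Substituting: 9 - 6 + 1 = 4

4


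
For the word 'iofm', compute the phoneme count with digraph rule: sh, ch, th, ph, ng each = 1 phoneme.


Parsing 'iofm' greedily, digraphs first:
  'i' -> vowel phoneme (phonemes so far: 1)
  'o' -> vowel phoneme (phonemes so far: 2)
  'f' -> consonant phoneme (phonemes so far: 3)
  'm' -> consonant phoneme (phonemes so far: 4)
Total phonemes: 4

4


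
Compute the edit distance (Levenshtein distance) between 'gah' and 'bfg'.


Building DP table for s1='gah' (len 3) and s2='bfg' (len 3):
       b  f  g
    0  1  2  3
  g 1  1  2  2
  a 2  2  2  3
  h 3  3  3  3
Edit distance = dp[3][3] = 3

3


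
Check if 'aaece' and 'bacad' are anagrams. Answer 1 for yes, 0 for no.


Sort characters of 'aaece': 'aacee'
Sort characters of 'bacad': 'aabcd'
Sorted forms differ -> they are NOT anagrams
Result: 0

0


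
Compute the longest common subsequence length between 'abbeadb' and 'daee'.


DP table for LCS of 'abbeadb' and 'daee':
       d  a  e  e
    0  0  0  0  0
  a 0  0  1  1  1
  b 0  0  1  1  1
  b 0  0  1  1  1
  e 0  0  1  2  2
  a 0  0  1  2  2
  d 0  1  1  2  2
  b 0  1  1  2  2
LCS: 'ae'
LCS length = 2

2


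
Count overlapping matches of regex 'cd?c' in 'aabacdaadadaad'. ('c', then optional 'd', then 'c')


Pattern: cd?c means 'c', then optional 'd', then 'c'.
Scanning 'aabacdaadadaad' position-by-position:
  Pos 0: window 'aab' -> no
  Pos 1: window 'aba' -> no
  Pos 2: window 'bac' -> no
  Pos 3: window 'acd' -> no
  Pos 4: window 'cda' -> no
  Pos 5: window 'daa' -> no
  Pos 6: window 'aad' -> no
  Pos 7: window 'ada' -> no
  Pos 8: window 'dad' -> no
  Pos 9: window 'ada' -> no
  Pos 10: window 'daa' -> no
  Pos 11: window 'aad' -> no
  Pos 12: window 'ad' -> no
  Pos 13: window 'd' -> no
Total matches: 0

0


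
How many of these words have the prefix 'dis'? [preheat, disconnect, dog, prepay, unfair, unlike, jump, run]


Checking each word for prefix 'dis':
  'preheat' -> no (count: 0)
  'disconnect' -> YES, starts with 'dis' (count: 1)
  'dog' -> no (count: 1)
  'prepay' -> no (count: 1)
  'unfair' -> no (count: 1)
  'unlike' -> no (count: 1)
  'jump' -> no (count: 1)
  'run' -> no (count: 1)
Total with prefix 'dis': 1

1


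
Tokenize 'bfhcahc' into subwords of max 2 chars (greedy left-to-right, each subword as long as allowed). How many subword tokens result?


'bfhcahc' has 7 characters.
Chunking with max size 2:
  Chunk 1: 'bf' (positions 0-1)
  Chunk 2: 'hc' (positions 2-3)
  Chunk 3: 'ah' (positions 4-5)
  Chunk 4: 'c' (positions 6-6)
Total chunks: ceil(7 / 2) = 4

4
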